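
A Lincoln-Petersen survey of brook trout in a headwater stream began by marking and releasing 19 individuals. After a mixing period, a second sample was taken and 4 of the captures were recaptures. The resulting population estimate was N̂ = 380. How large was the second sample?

C = 80

From N = M·C/R: C = N·R / M = 380·4 / 19 = 1520 / 19 = 80.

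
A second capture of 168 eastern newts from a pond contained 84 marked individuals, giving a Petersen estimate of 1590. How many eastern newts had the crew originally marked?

From N = M·C/R: M = N·R / C = 1590·84 / 168 = 133560 / 168 = 795.

M = 795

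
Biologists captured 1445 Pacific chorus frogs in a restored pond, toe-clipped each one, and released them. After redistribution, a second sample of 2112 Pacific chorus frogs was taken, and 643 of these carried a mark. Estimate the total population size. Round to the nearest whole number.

N = (1445 × 2112) / 643 = 3051840 / 643 ≈ 4746.3 → 4746

N ≈ 4746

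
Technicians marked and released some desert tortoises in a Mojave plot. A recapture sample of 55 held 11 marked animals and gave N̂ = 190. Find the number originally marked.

M = 38

From N = M·C/R: M = N·R / C = 190·11 / 55 = 2090 / 55 = 38.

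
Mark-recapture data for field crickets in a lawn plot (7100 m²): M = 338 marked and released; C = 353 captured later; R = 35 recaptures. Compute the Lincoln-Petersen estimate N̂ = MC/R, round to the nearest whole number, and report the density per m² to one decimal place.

N̂ = 338·353/35 = 119314/35 ≈ 3409.0 → 3409
Density = N̂ / area = 3409 / 7100 ≈ 0.48 → 0.5 per m²

density ≈ 0.5 field crickets per m²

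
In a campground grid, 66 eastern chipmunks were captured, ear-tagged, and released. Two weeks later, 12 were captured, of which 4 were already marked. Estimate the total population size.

Lincoln-Petersen assumes M/N = R/C, so N = M·C / R.
N = (66 × 12) / 4 = 792 / 4 = 198

N = 198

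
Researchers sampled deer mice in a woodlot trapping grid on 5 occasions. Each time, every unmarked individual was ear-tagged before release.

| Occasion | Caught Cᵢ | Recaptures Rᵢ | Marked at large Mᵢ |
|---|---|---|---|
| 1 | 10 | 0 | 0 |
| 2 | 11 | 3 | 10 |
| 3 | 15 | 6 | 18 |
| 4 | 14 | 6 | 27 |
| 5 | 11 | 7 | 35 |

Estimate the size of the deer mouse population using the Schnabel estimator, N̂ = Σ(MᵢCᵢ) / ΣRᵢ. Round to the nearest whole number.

N ≈ 52

Σ MᵢCᵢ = 0·10 + 10·11 + 18·15 + 27·14 + 35·11 = 0 + 110 + 270 + 378 + 385 = 1143
Σ Rᵢ = 0 + 3 + 6 + 6 + 7 = 22
N̂ = 1143 / 22 ≈ 52.0 → 52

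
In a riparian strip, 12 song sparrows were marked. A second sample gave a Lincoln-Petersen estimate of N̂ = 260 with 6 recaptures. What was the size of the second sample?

From N = M·C/R: C = N·R / M = 260·6 / 12 = 1560 / 12 = 130.

C = 130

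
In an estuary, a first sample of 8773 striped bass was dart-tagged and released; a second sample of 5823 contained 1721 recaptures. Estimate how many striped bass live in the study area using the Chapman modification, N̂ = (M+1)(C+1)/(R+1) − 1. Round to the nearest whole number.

N ≈ 29,674

N̂ = (8773+1)(5823+1)/(1721+1) − 1 = 8774·5824/1722 − 1
= 51099776/1722 − 1 ≈ 29674.7 − 1 ≈ 29673.7 → 29674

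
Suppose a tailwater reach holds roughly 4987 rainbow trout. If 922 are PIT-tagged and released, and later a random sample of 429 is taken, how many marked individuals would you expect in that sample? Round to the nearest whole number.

expected recaptures ≈ 79

Expected recaptures E[R] = M·C / N.
E[R] = 922 × 429 / 4987 = 395538 / 4987 ≈ 79.3 → 79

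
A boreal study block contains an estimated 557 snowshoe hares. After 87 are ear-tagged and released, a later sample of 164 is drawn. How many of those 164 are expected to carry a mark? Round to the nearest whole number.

The marked fraction of the population is 87/557, so in a sample of 164 expect C·(M/N) marked.
E[R] = 87 × 164 / 557 = 14268 / 557 ≈ 25.6 → 26

expected recaptures ≈ 26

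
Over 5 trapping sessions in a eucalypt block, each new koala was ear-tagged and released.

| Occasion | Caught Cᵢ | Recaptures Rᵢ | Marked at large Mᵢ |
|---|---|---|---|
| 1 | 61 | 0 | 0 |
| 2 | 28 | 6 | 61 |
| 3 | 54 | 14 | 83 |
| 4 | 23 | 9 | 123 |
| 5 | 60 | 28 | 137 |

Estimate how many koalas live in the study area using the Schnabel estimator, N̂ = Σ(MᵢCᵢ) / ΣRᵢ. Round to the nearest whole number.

Σ MᵢCᵢ = 0·61 + 61·28 + 83·54 + 123·23 + 137·60 = 0 + 1708 + 4482 + 2829 + 8220 = 17239
Σ Rᵢ = 0 + 6 + 14 + 9 + 28 = 57
N̂ = 17239 / 57 ≈ 302.4 → 302

N ≈ 302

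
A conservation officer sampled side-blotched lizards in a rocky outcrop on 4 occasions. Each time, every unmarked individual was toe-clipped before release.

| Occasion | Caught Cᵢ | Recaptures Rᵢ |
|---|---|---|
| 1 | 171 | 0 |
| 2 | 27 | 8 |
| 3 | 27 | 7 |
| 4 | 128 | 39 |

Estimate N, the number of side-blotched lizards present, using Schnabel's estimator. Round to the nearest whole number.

Marked at large before each occasion: Mᵢ = Σⱼ<ᵢ (Cⱼ − Rⱼ) → M1=0, M2=171, M3=190, M4=210
Σ MᵢCᵢ = 0·171 + 171·27 + 190·27 + 210·128 = 0 + 4617 + 5130 + 26880 = 36627
Σ Rᵢ = 0 + 8 + 7 + 39 = 54
N̂ = 36627 / 54 ≈ 678.3 → 678

N ≈ 678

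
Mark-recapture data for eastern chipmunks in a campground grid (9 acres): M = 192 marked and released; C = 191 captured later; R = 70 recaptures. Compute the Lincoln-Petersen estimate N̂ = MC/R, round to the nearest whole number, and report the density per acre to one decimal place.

density ≈ 58.2 eastern chipmunks per acre

N̂ = 192·191/70 = 36672/70 ≈ 523.9 → 524
Density = N̂ / area = 524 / 9 ≈ 58.22 → 58.2 per acre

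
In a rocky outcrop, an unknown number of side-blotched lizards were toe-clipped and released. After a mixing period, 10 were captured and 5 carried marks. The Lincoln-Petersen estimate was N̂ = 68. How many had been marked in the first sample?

M = 34

From N = M·C/R: M = N·R / C = 68·5 / 10 = 340 / 10 = 34.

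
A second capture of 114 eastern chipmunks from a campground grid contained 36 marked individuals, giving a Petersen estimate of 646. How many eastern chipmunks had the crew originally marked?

M = 204

From N = M·C/R: M = N·R / C = 646·36 / 114 = 23256 / 114 = 204.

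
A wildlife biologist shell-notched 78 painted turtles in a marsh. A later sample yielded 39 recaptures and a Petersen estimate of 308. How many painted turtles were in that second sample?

C = 154

From N = M·C/R: C = N·R / M = 308·39 / 78 = 12012 / 78 = 154.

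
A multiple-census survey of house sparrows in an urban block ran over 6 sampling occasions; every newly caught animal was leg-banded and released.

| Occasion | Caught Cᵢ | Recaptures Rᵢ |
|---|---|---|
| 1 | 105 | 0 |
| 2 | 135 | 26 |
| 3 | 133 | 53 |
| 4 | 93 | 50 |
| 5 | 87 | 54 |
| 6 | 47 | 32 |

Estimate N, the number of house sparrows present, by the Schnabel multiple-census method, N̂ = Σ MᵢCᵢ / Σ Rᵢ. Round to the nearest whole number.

Marked at large before each occasion: Mᵢ = Σⱼ<ᵢ (Cⱼ − Rⱼ) → M1=0, M2=105, M3=214, M4=294, M5=337, M6=370
Σ MᵢCᵢ = 0·105 + 105·135 + 214·133 + 294·93 + 337·87 + 370·47 = 0 + 14175 + 28462 + 27342 + 29319 + 17390 = 116688
Σ Rᵢ = 0 + 26 + 53 + 50 + 54 + 32 = 215
N̂ = 116688 / 215 ≈ 542.7 → 543

N ≈ 543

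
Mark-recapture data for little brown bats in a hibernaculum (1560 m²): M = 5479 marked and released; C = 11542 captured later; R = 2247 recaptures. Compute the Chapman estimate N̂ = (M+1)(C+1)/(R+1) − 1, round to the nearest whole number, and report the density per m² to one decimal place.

N̂ = 5480·11543/2248 − 1 = 63255640/2248 − 1 ≈ 28137.6 → 28138
Density = N̂ / area = 28138 / 1560 ≈ 18.04 → 18.0 per m²

density ≈ 18.0 little brown bats per m²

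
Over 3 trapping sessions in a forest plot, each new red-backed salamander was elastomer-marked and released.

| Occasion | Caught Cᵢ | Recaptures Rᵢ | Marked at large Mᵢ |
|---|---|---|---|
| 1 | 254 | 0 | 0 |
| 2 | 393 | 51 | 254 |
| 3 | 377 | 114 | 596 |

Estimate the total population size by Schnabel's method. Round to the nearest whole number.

N ≈ 1967

Σ MᵢCᵢ = 0·254 + 254·393 + 596·377 = 0 + 99822 + 224692 = 324514
Σ Rᵢ = 0 + 51 + 114 = 165
N̂ = 324514 / 165 ≈ 1966.8 → 1967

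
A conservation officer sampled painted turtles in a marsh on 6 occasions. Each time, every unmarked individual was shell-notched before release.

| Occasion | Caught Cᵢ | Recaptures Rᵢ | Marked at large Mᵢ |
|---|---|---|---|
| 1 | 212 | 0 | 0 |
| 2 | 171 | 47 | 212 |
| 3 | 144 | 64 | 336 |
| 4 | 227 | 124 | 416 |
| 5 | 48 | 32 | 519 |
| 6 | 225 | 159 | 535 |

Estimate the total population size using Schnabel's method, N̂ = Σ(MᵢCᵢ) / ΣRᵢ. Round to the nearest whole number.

Σ MᵢCᵢ = 0·212 + 212·171 + 336·144 + 416·227 + 519·48 + 535·225 = 0 + 36252 + 48384 + 94432 + 24912 + 120375 = 324355
Σ Rᵢ = 0 + 47 + 64 + 124 + 32 + 159 = 426
N̂ = 324355 / 426 ≈ 761.4 → 761

N ≈ 761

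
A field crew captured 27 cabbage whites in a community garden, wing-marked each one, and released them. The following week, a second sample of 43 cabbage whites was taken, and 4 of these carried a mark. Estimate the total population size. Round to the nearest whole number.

N ≈ 290

N = (27 × 43) / 4 = 1161 / 4 ≈ 290.2 → 290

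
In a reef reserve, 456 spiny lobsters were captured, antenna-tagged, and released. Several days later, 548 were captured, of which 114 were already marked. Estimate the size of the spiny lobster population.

Lincoln-Petersen assumes M/N = R/C, so N = M·C / R.
N = (456 × 548) / 114 = 249888 / 114 = 2192

N = 2192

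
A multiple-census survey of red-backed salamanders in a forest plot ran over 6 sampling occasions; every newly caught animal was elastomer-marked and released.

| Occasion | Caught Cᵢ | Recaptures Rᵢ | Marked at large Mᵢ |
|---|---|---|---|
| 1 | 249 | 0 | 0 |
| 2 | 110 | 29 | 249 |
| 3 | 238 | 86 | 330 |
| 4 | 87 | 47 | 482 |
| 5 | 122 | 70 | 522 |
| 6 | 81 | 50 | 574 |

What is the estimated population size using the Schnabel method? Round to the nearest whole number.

Σ MᵢCᵢ = 0·249 + 249·110 + 330·238 + 482·87 + 522·122 + 574·81 = 0 + 27390 + 78540 + 41934 + 63684 + 46494 = 258042
Σ Rᵢ = 0 + 29 + 86 + 47 + 70 + 50 = 282
N̂ = 258042 / 282 ≈ 915.0 → 915

N ≈ 915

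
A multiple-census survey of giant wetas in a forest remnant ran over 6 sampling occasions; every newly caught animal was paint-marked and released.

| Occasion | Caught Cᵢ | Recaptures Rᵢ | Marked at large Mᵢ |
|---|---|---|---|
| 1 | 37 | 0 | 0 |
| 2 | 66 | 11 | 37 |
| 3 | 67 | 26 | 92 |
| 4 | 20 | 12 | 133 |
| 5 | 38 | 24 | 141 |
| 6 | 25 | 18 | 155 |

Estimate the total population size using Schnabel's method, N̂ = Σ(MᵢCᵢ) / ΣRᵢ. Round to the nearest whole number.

N ≈ 225

Σ MᵢCᵢ = 0·37 + 37·66 + 92·67 + 133·20 + 141·38 + 155·25 = 0 + 2442 + 6164 + 2660 + 5358 + 3875 = 20499
Σ Rᵢ = 0 + 11 + 26 + 12 + 24 + 18 = 91
N̂ = 20499 / 91 ≈ 225.3 → 225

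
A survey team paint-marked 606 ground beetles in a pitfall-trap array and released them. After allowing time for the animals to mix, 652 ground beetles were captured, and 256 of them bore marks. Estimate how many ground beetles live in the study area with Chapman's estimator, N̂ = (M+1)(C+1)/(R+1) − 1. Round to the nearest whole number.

N̂ = (606+1)(652+1)/(256+1) − 1 = 607·653/257 − 1
= 396371/257 − 1 ≈ 1542.3 − 1 ≈ 1541.3 → 1541

N ≈ 1541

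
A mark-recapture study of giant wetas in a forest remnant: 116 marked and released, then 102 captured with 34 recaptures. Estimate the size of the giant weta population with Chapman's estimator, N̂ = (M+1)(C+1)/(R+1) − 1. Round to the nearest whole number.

N ≈ 343

N̂ = (116+1)(102+1)/(34+1) − 1 = 117·103/35 − 1
= 12051/35 − 1 ≈ 344.3 − 1 ≈ 343.3 → 343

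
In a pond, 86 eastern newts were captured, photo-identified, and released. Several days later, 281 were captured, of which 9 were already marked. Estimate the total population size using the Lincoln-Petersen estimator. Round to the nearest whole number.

The marked fraction in the recapture sample should equal the marked fraction in the population: 9/281 = 86/N.
N = (86 × 281) / 9 = 24166 / 9 ≈ 2685.1 → 2685

N ≈ 2685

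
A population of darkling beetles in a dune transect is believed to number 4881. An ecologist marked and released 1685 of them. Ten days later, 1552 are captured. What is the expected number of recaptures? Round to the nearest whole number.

expected recaptures ≈ 536

The marked fraction of the population is 1685/4881, so in a sample of 1552 expect C·(M/N) marked.
E[R] = 1685 × 1552 / 4881 = 2615120 / 4881 ≈ 535.8 → 536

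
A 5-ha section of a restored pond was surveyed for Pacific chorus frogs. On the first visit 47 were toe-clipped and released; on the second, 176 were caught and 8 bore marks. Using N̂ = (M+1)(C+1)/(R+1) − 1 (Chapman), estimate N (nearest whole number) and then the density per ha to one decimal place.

density ≈ 188.6 Pacific chorus frogs per ha

N̂ = 48·177/9 − 1 = 8496/9 − 1 = 943
Density = N̂ / area = 943 / 5 ≈ 188.60 → 188.6 per ha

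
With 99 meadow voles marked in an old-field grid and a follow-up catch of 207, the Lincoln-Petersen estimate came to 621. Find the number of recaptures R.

R = 33

From N = M·C/R: R = M·C / N = 99·207 / 621 = 20493 / 621 = 33.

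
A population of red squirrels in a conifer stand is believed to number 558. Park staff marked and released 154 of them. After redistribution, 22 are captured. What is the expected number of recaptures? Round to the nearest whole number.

Expected recaptures E[R] = M·C / N.
E[R] = 154 × 22 / 558 = 3388 / 558 ≈ 6.1 → 6

expected recaptures ≈ 6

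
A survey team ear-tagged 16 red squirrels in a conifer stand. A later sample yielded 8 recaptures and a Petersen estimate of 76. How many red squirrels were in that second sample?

C = 38

From N = M·C/R: C = N·R / M = 76·8 / 16 = 608 / 16 = 38.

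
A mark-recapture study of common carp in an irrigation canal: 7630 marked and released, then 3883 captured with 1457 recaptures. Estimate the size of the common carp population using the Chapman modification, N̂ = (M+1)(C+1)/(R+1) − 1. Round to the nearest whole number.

N ≈ 20,327

N̂ = (7630+1)(3883+1)/(1457+1) − 1 = 7631·3884/1458 − 1
= 29638804/1458 − 1 ≈ 20328.4 − 1 ≈ 20327.4 → 20327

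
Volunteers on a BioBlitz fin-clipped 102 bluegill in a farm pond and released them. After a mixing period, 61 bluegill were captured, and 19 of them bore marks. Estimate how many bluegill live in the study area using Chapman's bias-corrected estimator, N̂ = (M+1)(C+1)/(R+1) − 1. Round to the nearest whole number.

N̂ = (102+1)(61+1)/(19+1) − 1 = 103·62/20 − 1
= 6386/20 − 1 ≈ 319.3 − 1 ≈ 318.3 → 318

N ≈ 318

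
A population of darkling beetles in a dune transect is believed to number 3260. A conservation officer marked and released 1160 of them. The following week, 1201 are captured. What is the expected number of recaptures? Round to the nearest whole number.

expected recaptures ≈ 427

Expected recaptures E[R] = M·C / N.
E[R] = 1160 × 1201 / 3260 = 1393160 / 3260 ≈ 427.3 → 427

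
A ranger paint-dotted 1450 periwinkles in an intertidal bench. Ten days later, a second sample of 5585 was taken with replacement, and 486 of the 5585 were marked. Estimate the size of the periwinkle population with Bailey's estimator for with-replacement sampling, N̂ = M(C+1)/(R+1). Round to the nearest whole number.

N ≈ 16,632

N̂ = 1450·(5585+1)/(486+1) = 1450·5586/487 = 8099700/487 ≈ 16631.8 → 16632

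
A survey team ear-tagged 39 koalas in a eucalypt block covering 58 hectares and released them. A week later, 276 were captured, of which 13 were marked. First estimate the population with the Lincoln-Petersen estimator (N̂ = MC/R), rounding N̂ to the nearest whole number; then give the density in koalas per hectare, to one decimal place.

N̂ = 39·276/13 = 10764/13 = 828
Density = N̂ / area = 828 / 58 ≈ 14.28 → 14.3 per hectare

density ≈ 14.3 koalas per hectare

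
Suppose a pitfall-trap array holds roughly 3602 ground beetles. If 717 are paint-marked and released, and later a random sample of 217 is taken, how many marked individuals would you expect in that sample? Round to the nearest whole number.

expected recaptures ≈ 43

The marked fraction of the population is 717/3602, so in a sample of 217 expect C·(M/N) marked.
E[R] = 717 × 217 / 3602 = 155589 / 3602 ≈ 43.2 → 43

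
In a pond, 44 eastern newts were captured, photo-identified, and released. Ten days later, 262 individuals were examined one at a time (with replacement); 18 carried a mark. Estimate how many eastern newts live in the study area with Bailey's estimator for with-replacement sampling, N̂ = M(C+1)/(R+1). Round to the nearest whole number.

N̂ = 44·(262+1)/(18+1) = 44·263/19 = 11572/19 ≈ 609.1 → 609

N ≈ 609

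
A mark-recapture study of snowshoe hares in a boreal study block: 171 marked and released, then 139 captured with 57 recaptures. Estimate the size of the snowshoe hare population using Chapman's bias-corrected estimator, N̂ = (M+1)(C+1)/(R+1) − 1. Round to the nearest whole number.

N ≈ 414

N̂ = (171+1)(139+1)/(57+1) − 1 = 172·140/58 − 1
= 24080/58 − 1 ≈ 415.2 − 1 ≈ 414.2 → 414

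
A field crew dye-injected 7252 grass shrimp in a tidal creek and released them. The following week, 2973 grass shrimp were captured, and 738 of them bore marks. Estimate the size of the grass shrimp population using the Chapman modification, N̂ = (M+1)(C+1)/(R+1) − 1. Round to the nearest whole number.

N ≈ 29,188

N̂ = (7252+1)(2973+1)/(738+1) − 1 = 7253·2974/739 − 1
= 21570422/739 − 1 ≈ 29188.7 − 1 ≈ 29187.7 → 29188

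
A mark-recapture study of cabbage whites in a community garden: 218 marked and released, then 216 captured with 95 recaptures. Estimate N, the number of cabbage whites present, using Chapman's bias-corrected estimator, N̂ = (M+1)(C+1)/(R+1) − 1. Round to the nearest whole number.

N̂ = (218+1)(216+1)/(95+1) − 1 = 219·217/96 − 1
= 47523/96 − 1 ≈ 495.0 − 1 ≈ 494.0 → 494

N ≈ 494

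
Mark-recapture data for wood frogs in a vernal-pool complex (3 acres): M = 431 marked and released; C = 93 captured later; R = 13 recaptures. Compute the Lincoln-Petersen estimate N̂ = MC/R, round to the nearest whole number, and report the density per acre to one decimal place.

N̂ = 431·93/13 = 40083/13 ≈ 3083.3 → 3083
Density = N̂ / area = 3083 / 3 ≈ 1027.67 → 1027.7 per acre

density ≈ 1027.7 wood frogs per acre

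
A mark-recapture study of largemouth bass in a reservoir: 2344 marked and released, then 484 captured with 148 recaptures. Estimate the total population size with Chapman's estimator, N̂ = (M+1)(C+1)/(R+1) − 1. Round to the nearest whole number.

N̂ = (2344+1)(484+1)/(148+1) − 1 = 2345·485/149 − 1
= 1137325/149 − 1 ≈ 7633.1 − 1 ≈ 7632.1 → 7632

N ≈ 7632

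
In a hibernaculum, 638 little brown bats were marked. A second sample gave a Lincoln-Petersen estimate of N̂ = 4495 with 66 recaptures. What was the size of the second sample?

From N = M·C/R: C = N·R / M = 4495·66 / 638 = 296670 / 638 = 465.

C = 465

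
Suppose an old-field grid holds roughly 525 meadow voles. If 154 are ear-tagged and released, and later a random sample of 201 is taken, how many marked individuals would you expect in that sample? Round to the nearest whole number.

expected recaptures ≈ 59

Expected recaptures E[R] = M·C / N.
E[R] = 154 × 201 / 525 = 30954 / 525 ≈ 59.0 → 59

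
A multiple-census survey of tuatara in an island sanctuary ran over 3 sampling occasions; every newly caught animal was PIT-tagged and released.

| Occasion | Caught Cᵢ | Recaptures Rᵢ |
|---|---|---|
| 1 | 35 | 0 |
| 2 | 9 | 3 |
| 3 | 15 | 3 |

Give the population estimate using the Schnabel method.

Marked at large before each occasion: Mᵢ = Σⱼ<ᵢ (Cⱼ − Rⱼ) → M1=0, M2=35, M3=41
Σ MᵢCᵢ = 0·35 + 35·9 + 41·15 = 0 + 315 + 615 = 930
Σ Rᵢ = 0 + 3 + 3 = 6
N̂ = 930 / 6 = 155

N = 155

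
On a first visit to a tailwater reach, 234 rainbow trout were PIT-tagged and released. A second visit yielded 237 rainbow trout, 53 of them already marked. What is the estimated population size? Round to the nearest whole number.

The marked fraction in the recapture sample should equal the marked fraction in the population: 53/237 = 234/N.
N = (234 × 237) / 53 = 55458 / 53 ≈ 1046.4 → 1046

N ≈ 1046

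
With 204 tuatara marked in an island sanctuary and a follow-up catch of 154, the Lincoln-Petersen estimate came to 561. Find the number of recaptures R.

R = 56

From N = M·C/R: R = M·C / N = 204·154 / 561 = 31416 / 561 = 56.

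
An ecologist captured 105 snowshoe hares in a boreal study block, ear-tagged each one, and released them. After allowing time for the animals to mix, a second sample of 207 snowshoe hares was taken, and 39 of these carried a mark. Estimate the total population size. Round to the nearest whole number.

If marked individuals mix randomly, R/C ≈ M/N, giving N ≈ M·C/R.
N = (105 × 207) / 39 = 21735 / 39 ≈ 557.3 → 557

N ≈ 557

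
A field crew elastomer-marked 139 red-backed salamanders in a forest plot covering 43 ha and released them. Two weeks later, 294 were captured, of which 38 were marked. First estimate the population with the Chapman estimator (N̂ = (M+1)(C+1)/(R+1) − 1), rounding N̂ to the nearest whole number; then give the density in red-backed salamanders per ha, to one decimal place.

density ≈ 24.6 red-backed salamanders per ha

N̂ = 140·295/39 − 1 = 41300/39 − 1 ≈ 1058.0 → 1058
Density = N̂ / area = 1058 / 43 ≈ 24.60 → 24.6 per ha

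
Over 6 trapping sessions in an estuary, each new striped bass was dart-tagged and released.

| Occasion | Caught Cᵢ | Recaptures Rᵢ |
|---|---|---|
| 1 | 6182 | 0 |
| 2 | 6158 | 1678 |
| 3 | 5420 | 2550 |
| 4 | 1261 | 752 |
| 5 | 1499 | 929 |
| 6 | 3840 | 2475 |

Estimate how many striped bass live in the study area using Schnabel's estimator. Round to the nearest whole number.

N ≈ 22,671

Marked at large before each occasion: Mᵢ = Σⱼ<ᵢ (Cⱼ − Rⱼ) → M1=0, M2=6182, M3=10662, M4=13532, M5=14041, M6=14611
Σ MᵢCᵢ = 0·6182 + 6182·6158 + 10662·5420 + 13532·1261 + 14041·1499 + 14611·3840 = 0 + 38068756 + 57788040 + 17063852 + 21047459 + 56106240 = 190074347
Σ Rᵢ = 0 + 1678 + 2550 + 752 + 929 + 2475 = 8384
N̂ = 190074347 / 8384 ≈ 22671.1 → 22671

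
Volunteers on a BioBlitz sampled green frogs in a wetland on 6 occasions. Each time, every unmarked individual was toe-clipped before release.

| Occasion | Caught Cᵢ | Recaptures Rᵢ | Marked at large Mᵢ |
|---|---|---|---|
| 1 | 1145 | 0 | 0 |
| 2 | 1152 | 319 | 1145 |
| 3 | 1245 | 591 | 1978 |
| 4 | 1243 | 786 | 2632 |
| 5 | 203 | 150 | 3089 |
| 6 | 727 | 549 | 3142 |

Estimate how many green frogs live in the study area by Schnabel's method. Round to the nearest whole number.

Σ MᵢCᵢ = 0·1145 + 1145·1152 + 1978·1245 + 2632·1243 + 3089·203 + 3142·727 = 0 + 1319040 + 2462610 + 3271576 + 627067 + 2284234 = 9964527
Σ Rᵢ = 0 + 319 + 591 + 786 + 150 + 549 = 2395
N̂ = 9964527 / 2395 ≈ 4160.6 → 4161

N ≈ 4161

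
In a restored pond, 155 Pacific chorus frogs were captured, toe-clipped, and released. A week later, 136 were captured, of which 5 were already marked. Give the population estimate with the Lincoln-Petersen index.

N = 4216

N = (155 × 136) / 5 = 21080 / 5 = 4216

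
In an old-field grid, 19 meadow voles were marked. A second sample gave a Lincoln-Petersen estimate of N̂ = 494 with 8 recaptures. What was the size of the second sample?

From N = M·C/R: C = N·R / M = 494·8 / 19 = 3952 / 19 = 208.

C = 208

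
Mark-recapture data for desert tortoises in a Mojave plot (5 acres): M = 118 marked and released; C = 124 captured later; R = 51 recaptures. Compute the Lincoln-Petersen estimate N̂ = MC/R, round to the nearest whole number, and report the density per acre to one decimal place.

N̂ = 118·124/51 = 14632/51 ≈ 286.9 → 287
Density = N̂ / area = 287 / 5 ≈ 57.40 → 57.4 per acre

density ≈ 57.4 desert tortoises per acre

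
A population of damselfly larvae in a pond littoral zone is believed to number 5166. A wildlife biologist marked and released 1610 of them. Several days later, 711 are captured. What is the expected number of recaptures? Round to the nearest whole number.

expected recaptures ≈ 222

The marked fraction of the population is 1610/5166, so in a sample of 711 expect C·(M/N) marked.
E[R] = 1610 × 711 / 5166 = 1144710 / 5166 ≈ 221.6 → 222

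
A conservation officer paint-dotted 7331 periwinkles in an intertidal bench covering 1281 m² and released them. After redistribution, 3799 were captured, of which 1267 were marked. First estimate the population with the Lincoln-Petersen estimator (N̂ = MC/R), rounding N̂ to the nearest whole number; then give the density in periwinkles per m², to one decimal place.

density ≈ 17.2 periwinkles per m²

N̂ = 7331·3799/1267 = 27850469/1267 ≈ 21981.4 → 21981
Density = N̂ / area = 21981 / 1281 ≈ 17.16 → 17.2 per m²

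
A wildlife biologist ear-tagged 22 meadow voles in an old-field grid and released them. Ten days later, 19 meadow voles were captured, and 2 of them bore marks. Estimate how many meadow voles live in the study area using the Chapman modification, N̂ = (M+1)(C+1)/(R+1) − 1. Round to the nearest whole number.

N̂ = (22+1)(19+1)/(2+1) − 1 = 23·20/3 − 1
= 460/3 − 1 ≈ 153.3 − 1 ≈ 152.3 → 152

N ≈ 152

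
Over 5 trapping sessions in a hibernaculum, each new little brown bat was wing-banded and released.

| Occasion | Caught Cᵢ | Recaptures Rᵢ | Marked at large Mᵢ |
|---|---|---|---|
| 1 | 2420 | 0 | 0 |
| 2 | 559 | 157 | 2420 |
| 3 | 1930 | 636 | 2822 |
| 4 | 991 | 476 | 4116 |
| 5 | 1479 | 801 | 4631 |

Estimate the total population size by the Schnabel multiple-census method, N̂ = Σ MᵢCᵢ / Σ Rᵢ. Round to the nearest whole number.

Σ MᵢCᵢ = 0·2420 + 2420·559 + 2822·1930 + 4116·991 + 4631·1479 = 0 + 1352780 + 5446460 + 4078956 + 6849249 = 17727445
Σ Rᵢ = 0 + 157 + 636 + 476 + 801 = 2070
N̂ = 17727445 / 2070 ≈ 8564.0 → 8564

N ≈ 8564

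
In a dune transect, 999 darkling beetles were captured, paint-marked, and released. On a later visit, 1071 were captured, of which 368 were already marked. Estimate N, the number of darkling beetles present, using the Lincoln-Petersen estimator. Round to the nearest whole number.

N ≈ 2907

Lincoln-Petersen assumes M/N = R/C, so N = M·C / R.
N = (999 × 1071) / 368 = 1069929 / 368 ≈ 2907.4 → 2907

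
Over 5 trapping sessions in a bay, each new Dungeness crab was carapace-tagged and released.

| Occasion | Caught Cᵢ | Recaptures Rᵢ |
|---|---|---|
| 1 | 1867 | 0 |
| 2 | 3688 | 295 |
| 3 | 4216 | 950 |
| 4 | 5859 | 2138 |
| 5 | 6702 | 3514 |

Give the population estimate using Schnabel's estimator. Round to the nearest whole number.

Marked at large before each occasion: Mᵢ = Σⱼ<ᵢ (Cⱼ − Rⱼ) → M1=0, M2=1867, M3=5260, M4=8526, M5=12247
Σ MᵢCᵢ = 0·1867 + 1867·3688 + 5260·4216 + 8526·5859 + 12247·6702 = 0 + 6885496 + 22176160 + 49953834 + 82079394 = 161094884
Σ Rᵢ = 0 + 295 + 950 + 2138 + 3514 = 6897
N̂ = 161094884 / 6897 ≈ 23357.2 → 23357

N ≈ 23,357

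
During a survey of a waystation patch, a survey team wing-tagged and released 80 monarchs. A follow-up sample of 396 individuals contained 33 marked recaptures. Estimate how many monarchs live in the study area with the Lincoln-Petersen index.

Lincoln-Petersen assumes M/N = R/C, so N = M·C / R.
N = (80 × 396) / 33 = 31680 / 33 = 960

N = 960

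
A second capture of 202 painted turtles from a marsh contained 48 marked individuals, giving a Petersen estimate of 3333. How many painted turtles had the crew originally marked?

M = 792

From N = M·C/R: M = N·R / C = 3333·48 / 202 = 159984 / 202 = 792.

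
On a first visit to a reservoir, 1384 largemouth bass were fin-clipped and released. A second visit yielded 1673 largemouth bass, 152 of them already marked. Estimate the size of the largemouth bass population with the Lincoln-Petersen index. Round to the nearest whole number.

N ≈ 15,233

The marked fraction in the recapture sample should equal the marked fraction in the population: 152/1673 = 1384/N.
N = (1384 × 1673) / 152 = 2315432 / 152 ≈ 15233.1 → 15233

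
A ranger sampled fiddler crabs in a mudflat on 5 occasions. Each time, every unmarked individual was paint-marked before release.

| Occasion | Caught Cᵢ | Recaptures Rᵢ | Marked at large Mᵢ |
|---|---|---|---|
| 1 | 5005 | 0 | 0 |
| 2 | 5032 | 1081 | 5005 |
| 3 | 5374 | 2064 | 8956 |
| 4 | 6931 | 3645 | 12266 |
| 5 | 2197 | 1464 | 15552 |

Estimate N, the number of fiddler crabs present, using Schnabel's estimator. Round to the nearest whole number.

N ≈ 23,322

Σ MᵢCᵢ = 0·5005 + 5005·5032 + 8956·5374 + 12266·6931 + 15552·2197 = 0 + 25185160 + 48129544 + 85015646 + 34167744 = 192498094
Σ Rᵢ = 0 + 1081 + 2064 + 3645 + 1464 = 8254
N̂ = 192498094 / 8254 ≈ 23321.8 → 23322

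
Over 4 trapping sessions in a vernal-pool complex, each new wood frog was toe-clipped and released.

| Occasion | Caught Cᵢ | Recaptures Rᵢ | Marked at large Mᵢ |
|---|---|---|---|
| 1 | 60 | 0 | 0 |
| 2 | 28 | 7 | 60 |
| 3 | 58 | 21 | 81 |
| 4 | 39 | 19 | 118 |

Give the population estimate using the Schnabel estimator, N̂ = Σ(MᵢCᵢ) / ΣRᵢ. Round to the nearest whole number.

N ≈ 234

Σ MᵢCᵢ = 0·60 + 60·28 + 81·58 + 118·39 = 0 + 1680 + 4698 + 4602 = 10980
Σ Rᵢ = 0 + 7 + 21 + 19 = 47
N̂ = 10980 / 47 ≈ 233.6 → 234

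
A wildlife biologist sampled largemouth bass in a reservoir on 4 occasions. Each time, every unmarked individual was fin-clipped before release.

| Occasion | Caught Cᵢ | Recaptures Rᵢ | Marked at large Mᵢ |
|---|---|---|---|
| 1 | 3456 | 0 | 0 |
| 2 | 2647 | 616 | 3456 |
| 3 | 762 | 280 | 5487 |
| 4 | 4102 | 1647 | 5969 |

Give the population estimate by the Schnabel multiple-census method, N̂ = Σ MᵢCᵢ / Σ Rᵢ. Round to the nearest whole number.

N ≈ 14,870

Σ MᵢCᵢ = 0·3456 + 3456·2647 + 5487·762 + 5969·4102 = 0 + 9148032 + 4181094 + 24484838 = 37813964
Σ Rᵢ = 0 + 616 + 280 + 1647 = 2543
N̂ = 37813964 / 2543 ≈ 14869.8 → 14870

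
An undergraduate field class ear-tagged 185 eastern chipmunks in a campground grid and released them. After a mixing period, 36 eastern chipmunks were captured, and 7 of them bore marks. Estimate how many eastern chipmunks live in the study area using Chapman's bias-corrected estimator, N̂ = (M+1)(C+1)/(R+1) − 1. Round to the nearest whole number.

N̂ = (185+1)(36+1)/(7+1) − 1 = 186·37/8 − 1
= 6882/8 − 1 ≈ 860.2 − 1 ≈ 859.2 → 859

N ≈ 859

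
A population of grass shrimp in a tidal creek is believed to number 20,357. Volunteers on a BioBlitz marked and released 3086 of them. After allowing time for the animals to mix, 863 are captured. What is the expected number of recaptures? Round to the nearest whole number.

Expected recaptures E[R] = M·C / N.
E[R] = 3086 × 863 / 20357 = 2663218 / 20357 ≈ 130.8 → 131

expected recaptures ≈ 131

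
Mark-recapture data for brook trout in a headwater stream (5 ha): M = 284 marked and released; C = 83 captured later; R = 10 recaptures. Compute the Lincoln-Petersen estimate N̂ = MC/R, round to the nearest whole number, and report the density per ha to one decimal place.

density ≈ 471.4 brook trout per ha

N̂ = 284·83/10 = 23572/10 ≈ 2357.2 → 2357
Density = N̂ / area = 2357 / 5 ≈ 471.40 → 471.4 per ha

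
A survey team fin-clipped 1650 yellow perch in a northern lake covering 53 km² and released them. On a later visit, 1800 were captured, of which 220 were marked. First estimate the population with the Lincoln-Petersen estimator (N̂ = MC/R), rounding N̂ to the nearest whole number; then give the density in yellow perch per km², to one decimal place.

N̂ = 1650·1800/220 = 2970000/220 = 13500
Density = N̂ / area = 13500 / 53 ≈ 254.72 → 254.7 per km²

density ≈ 254.7 yellow perch per km²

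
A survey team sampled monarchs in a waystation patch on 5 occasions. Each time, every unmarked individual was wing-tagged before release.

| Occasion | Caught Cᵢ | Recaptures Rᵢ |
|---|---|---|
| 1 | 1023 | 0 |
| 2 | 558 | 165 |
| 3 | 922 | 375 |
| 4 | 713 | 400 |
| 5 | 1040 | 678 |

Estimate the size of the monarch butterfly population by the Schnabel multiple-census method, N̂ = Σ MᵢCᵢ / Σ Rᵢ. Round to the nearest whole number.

N ≈ 3488

Marked at large before each occasion: Mᵢ = Σⱼ<ᵢ (Cⱼ − Rⱼ) → M1=0, M2=1023, M3=1416, M4=1963, M5=2276
Σ MᵢCᵢ = 0·1023 + 1023·558 + 1416·922 + 1963·713 + 2276·1040 = 0 + 570834 + 1305552 + 1399619 + 2367040 = 5643045
Σ Rᵢ = 0 + 165 + 375 + 400 + 678 = 1618
N̂ = 5643045 / 1618 ≈ 3487.7 → 3488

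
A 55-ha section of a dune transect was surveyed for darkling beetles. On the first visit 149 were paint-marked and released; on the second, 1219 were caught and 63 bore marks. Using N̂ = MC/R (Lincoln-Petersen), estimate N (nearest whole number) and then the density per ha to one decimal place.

density ≈ 52.4 darkling beetles per ha

N̂ = 149·1219/63 = 181631/63 ≈ 2883.0 → 2883
Density = N̂ / area = 2883 / 55 ≈ 52.42 → 52.4 per ha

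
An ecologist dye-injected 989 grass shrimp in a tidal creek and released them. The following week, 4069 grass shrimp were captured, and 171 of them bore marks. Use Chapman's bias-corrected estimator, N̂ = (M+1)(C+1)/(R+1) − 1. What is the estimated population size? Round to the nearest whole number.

N̂ = (989+1)(4069+1)/(171+1) − 1 = 990·4070/172 − 1
= 4029300/172 − 1 ≈ 23426.2 − 1 ≈ 23425.2 → 23425

N ≈ 23,425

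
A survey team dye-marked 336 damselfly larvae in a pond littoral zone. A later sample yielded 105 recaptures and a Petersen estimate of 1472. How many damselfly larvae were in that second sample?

From N = M·C/R: C = N·R / M = 1472·105 / 336 = 154560 / 336 = 460.

C = 460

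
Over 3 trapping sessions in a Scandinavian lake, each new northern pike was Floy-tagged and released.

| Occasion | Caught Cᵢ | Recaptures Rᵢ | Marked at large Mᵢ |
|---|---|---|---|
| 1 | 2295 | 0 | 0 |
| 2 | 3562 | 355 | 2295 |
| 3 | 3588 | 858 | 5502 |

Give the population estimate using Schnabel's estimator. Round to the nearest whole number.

Σ MᵢCᵢ = 0·2295 + 2295·3562 + 5502·3588 = 0 + 8174790 + 19741176 = 27915966
Σ Rᵢ = 0 + 355 + 858 = 1213
N̂ = 27915966 / 1213 ≈ 23014.0 → 23014

N ≈ 23,014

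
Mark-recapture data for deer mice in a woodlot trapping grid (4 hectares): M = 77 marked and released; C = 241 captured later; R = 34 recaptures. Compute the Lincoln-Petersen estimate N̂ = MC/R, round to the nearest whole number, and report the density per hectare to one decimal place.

N̂ = 77·241/34 = 18557/34 ≈ 545.8 → 546
Density = N̂ / area = 546 / 4 ≈ 136.50 → 136.5 per hectare

density ≈ 136.5 deer mice per hectare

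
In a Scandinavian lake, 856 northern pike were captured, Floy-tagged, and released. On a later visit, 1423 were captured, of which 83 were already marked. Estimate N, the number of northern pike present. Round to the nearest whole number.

N ≈ 14,676

If marked individuals mix randomly, R/C ≈ M/N, giving N ≈ M·C/R.
N = (856 × 1423) / 83 = 1218088 / 83 ≈ 14675.8 → 14676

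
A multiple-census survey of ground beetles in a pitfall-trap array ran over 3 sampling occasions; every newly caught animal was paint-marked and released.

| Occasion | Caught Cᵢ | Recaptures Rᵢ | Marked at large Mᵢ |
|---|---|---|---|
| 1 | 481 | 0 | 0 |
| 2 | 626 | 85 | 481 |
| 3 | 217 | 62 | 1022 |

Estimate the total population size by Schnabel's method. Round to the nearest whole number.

N ≈ 3557

Σ MᵢCᵢ = 0·481 + 481·626 + 1022·217 = 0 + 301106 + 221774 = 522880
Σ Rᵢ = 0 + 85 + 62 = 147
N̂ = 522880 / 147 ≈ 3557.0 → 3557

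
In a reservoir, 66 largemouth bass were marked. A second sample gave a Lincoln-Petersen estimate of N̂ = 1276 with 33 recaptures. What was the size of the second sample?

C = 638

From N = M·C/R: C = N·R / M = 1276·33 / 66 = 42108 / 66 = 638.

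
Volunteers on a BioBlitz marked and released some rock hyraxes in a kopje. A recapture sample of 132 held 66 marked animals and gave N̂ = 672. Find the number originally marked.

M = 336

From N = M·C/R: M = N·R / C = 672·66 / 132 = 44352 / 132 = 336.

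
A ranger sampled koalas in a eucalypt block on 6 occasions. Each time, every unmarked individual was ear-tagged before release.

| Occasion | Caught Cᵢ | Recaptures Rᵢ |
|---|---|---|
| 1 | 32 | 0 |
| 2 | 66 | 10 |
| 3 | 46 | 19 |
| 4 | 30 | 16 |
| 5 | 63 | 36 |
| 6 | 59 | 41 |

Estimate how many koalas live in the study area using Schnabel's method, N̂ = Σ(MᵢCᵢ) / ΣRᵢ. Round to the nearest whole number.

Marked at large before each occasion: Mᵢ = Σⱼ<ᵢ (Cⱼ − Rⱼ) → M1=0, M2=32, M3=88, M4=115, M5=129, M6=156
Σ MᵢCᵢ = 0·32 + 32·66 + 88·46 + 115·30 + 129·63 + 156·59 = 0 + 2112 + 4048 + 3450 + 8127 + 9204 = 26941
Σ Rᵢ = 0 + 10 + 19 + 16 + 36 + 41 = 122
N̂ = 26941 / 122 ≈ 220.8 → 221

N ≈ 221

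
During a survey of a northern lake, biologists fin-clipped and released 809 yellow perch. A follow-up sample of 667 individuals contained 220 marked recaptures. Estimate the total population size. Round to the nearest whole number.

If marked individuals mix randomly, R/C ≈ M/N, giving N ≈ M·C/R.
N = (809 × 667) / 220 = 539603 / 220 ≈ 2452.7 → 2453

N ≈ 2453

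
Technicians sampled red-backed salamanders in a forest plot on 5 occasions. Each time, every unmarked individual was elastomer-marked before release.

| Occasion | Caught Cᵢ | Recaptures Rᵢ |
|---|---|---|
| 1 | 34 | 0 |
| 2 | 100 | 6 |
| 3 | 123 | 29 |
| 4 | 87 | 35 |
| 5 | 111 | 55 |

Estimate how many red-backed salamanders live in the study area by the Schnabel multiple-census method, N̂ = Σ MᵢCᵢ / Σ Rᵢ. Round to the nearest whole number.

Marked at large before each occasion: Mᵢ = Σⱼ<ᵢ (Cⱼ − Rⱼ) → M1=0, M2=34, M3=128, M4=222, M5=274
Σ MᵢCᵢ = 0·34 + 34·100 + 128·123 + 222·87 + 274·111 = 0 + 3400 + 15744 + 19314 + 30414 = 68872
Σ Rᵢ = 0 + 6 + 29 + 35 + 55 = 125
N̂ = 68872 / 125 ≈ 551.0 → 551

N ≈ 551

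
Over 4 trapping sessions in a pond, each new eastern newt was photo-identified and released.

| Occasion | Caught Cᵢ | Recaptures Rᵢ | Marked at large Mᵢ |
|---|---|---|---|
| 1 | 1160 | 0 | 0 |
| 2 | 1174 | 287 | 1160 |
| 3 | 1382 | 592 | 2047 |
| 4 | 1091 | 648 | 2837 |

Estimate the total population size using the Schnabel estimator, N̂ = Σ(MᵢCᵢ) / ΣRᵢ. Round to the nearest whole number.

N ≈ 4771

Σ MᵢCᵢ = 0·1160 + 1160·1174 + 2047·1382 + 2837·1091 = 0 + 1361840 + 2828954 + 3095167 = 7285961
Σ Rᵢ = 0 + 287 + 592 + 648 = 1527
N̂ = 7285961 / 1527 ≈ 4771.4 → 4771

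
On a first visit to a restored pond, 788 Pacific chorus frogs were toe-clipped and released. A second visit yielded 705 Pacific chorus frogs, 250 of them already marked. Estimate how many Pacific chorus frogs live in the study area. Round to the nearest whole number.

The marked fraction in the recapture sample should equal the marked fraction in the population: 250/705 = 788/N.
N = (788 × 705) / 250 = 555540 / 250 ≈ 2222.2 → 2222

N ≈ 2222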